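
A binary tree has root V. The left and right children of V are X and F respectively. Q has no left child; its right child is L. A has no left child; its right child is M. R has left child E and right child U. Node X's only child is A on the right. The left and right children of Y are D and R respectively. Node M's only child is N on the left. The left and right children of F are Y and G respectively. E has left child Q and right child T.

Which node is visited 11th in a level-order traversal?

Level-order visits nodes level by level from the root, left to right within each level.
Level 0: V
Level 1: X, F
Level 2: A, Y, G
Level 3: M, D, R
Level 4: N, E, U
Level 5: Q, T
Level 6: L
Full level-order sequence: V, X, F, A, Y, G, M, D, R, N, E, U, Q, T, L.

E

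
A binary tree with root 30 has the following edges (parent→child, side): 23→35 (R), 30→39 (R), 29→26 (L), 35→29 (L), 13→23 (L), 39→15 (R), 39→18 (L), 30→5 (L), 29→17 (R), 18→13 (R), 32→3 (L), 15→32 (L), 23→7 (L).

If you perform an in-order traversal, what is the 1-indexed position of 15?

14

In-order visits the left subtree, then the node, then the right subtree.
At 30: go left to 5.
  5 is a leaf — visit 5.
Visit 30.
At 30: go right to 39.
  At 39: go left to 18.
    At 18: no left child.
    Visit 18.
    At 18: go right to 13.
      At 13: go left to 23.
        At 23: go left to 7.
          7 is a leaf — visit 7.
        Visit 23.
        At 23: go right to 35.
          At 35: go left to 29.
            At 29: go left to 26.
              26 is a leaf — visit 26.
            Visit 29.
            At 29: go right to 17.
              17 is a leaf — visit 17.
          Visit 35.
          At 35: no right child.
      Visit 13.
      At 13: no right child.
  Visit 39.
  At 39: go right to 15.
    At 15: go left to 32.
      At 32: go left to 3.
        3 is a leaf — visit 3.
      Visit 32.
      At 32: no right child.
    Visit 15.
    At 15: no right child.
Full in-order sequence: 5, 30, 18, 7, 23, 26, 29, 17, 35, 13, 39, 3, 32, 15.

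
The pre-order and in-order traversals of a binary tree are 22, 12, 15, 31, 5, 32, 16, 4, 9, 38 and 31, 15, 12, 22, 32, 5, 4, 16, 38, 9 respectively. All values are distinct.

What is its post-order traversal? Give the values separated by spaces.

The first element of pre-order is the root; it splits in-order into left and right subtrees.
Root 22: left subtree has 3 nodes {31, 15, 12}, right has 6 {32, 5, 4, 16, 38, 9}.
  Root 12: left subtree has 2 nodes {31, 15}, right has 0 { }.
    Root 15: left subtree has 1 node {31}, right has 0 { }.
  Root 5: left subtree has 1 node {32}, right has 4 {4, 16, 38, 9}.
    Root 16: left subtree has 1 node {4}, right has 2 {38, 9}.
      Root 9: left subtree has 1 node {38}, right has 0 { }.

31 15 12 32 4 38 9 16 5 22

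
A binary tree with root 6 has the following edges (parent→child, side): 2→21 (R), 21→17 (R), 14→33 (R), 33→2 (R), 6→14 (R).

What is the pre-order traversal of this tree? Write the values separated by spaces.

6 14 33 2 21 17

Pre-order visits the node, then its left subtree, then its right subtree.
Visit 6.
At 6: no left child.
At 6: go right to 14.
  Visit 14.
  At 14: no left child.
  At 14: go right to 33.
    Visit 33.
    At 33: no left child.
    At 33: go right to 2.
      Visit 2.
      At 2: no left child.
      At 2: go right to 21.
        Visit 21.
        At 21: no left child.
        At 21: go right to 17.
          17 is a leaf — visit 17.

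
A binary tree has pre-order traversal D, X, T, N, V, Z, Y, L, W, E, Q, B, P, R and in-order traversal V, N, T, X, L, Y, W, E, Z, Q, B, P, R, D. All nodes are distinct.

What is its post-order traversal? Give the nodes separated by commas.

V, N, T, L, E, W, Y, R, P, B, Q, Z, X, D

The first element of pre-order is the root; it splits in-order into left and right subtrees.
Root D: left subtree has 13 nodes {V, N, T, X, L, Y, W, E, Z, Q, B, P, R}, right has 0 { }.
  Root X: left subtree has 3 nodes {V, N, T}, right has 9 {L, Y, W, E, Z, Q, B, P, R}.
    Root T: left subtree has 2 nodes {V, N}, right has 0 { }.
      Root N: left subtree has 1 node {V}, right has 0 { }.
    Root Z: left subtree has 4 nodes {L, Y, W, E}, right has 4 {Q, B, P, R}.
      Root Y: left subtree has 1 node {L}, right has 2 {W, E}.
        Root W: left subtree has 0 nodes { }, right has 1 {E}.
      Root Q: left subtree has 0 nodes { }, right has 3 {B, P, R}.
        Root B: left subtree has 0 nodes { }, right has 2 {P, R}.
          Root P: left subtree has 0 nodes { }, right has 1 {R}.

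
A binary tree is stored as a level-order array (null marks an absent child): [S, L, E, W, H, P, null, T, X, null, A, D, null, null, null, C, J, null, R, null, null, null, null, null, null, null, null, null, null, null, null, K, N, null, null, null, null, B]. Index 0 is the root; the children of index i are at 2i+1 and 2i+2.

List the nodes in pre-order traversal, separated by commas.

Pre-order visits the node, then its left subtree, then its right subtree.
Visit S.
At S: go left to L.
  Visit L.
  At L: go left to W.
    Visit W.
    At W: go left to T.
      Visit T.
      At T: go left to C.
        Visit C.
        At C: go left to K.
          K is a leaf — visit K.
        At C: go right to N.
          N is a leaf — visit N.
      At T: go right to J.
        J is a leaf — visit J.
    At W: go right to X.
      Visit X.
      At X: no left child.
      At X: go right to R.
        Visit R.
        At R: go left to B.
          B is a leaf — visit B.
        At R: no right child.
  At L: go right to H.
    Visit H.
    At H: no left child.
    At H: go right to A.
      A is a leaf — visit A.
At S: go right to E.
  Visit E.
  At E: go left to P.
    Visit P.
    At P: go left to D.
      D is a leaf — visit D.
    At P: no right child.
  At E: no right child.

S, L, W, T, C, K, N, J, X, R, B, H, A, E, P, D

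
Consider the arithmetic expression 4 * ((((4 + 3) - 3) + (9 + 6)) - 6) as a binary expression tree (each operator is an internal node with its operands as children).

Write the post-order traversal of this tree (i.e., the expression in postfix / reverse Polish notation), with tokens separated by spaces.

Post-order on an expression tree gives postfix notation: for each operator, emit left operand, right operand, then the operator.

4 4 3 + 3 - 9 6 + + 6 - *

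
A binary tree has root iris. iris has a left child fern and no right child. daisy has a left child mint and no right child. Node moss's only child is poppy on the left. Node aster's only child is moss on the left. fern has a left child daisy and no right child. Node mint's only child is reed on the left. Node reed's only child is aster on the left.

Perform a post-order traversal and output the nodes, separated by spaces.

Post-order visits the left subtree, then the right subtree, then the node.
At iris: go left to fern.
  At fern: go left to daisy.
    At daisy: go left to mint.
      At mint: go left to reed.
        At reed: go left to aster.
          At aster: go left to moss.
            At moss: go left to poppy.
              poppy is a leaf — visit poppy.
            At moss: no right child.
            Visit moss.
          At aster: no right child.
          Visit aster.
        At reed: no right child.
        Visit reed.
      At mint: no right child.
      Visit mint.
    At daisy: no right child.
    Visit daisy.
  At fern: no right child.
  Visit fern.
At iris: no right child.
Visit iris.

poppy moss aster reed mint daisy fern iris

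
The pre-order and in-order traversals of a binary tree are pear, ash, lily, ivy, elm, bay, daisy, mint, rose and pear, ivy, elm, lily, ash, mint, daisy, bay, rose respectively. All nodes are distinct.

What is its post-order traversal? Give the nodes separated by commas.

elm, ivy, lily, mint, daisy, rose, bay, ash, pear

The first element of pre-order is the root; it splits in-order into left and right subtrees.
Root pear: left subtree has 0 nodes { }, right has 8 {ivy, elm, lily, ash, mint, daisy, bay, rose}.
  Root ash: left subtree has 3 nodes {ivy, elm, lily}, right has 4 {mint, daisy, bay, rose}.
    Root lily: left subtree has 2 nodes {ivy, elm}, right has 0 { }.
      Root ivy: left subtree has 0 nodes { }, right has 1 {elm}.
    Root bay: left subtree has 2 nodes {mint, daisy}, right has 1 {rose}.
      Root daisy: left subtree has 1 node {mint}, right has 0 { }.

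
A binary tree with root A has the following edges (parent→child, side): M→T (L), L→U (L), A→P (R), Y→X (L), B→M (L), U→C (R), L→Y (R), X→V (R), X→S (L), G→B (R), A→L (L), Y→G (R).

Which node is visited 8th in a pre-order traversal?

Pre-order visits the node, then its left subtree, then its right subtree.
Visit A.
At A: go left to L.
  Visit L.
  At L: go left to U.
    Visit U.
    At U: no left child.
    At U: go right to C.
      C is a leaf — visit C.
  At L: go right to Y.
    Visit Y.
    At Y: go left to X.
      Visit X.
      At X: go left to S.
        S is a leaf — visit S.
      At X: go right to V.
        V is a leaf — visit V.
    At Y: go right to G.
      Visit G.
      At G: no left child.
      At G: go right to B.
        Visit B.
        At B: go left to M.
          Visit M.
          At M: go left to T.
            T is a leaf — visit T.
          At M: no right child.
        At B: no right child.
At A: go right to P.
  P is a leaf — visit P.
Full pre-order sequence: A, L, U, C, Y, X, S, V, G, B, M, T, P.

V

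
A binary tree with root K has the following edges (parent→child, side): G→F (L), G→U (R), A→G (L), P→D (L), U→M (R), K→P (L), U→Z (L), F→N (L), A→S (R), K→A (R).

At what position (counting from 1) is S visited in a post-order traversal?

9

Post-order visits the left subtree, then the right subtree, then the node.
At K: go left to P.
  At P: go left to D.
    D is a leaf — visit D.
  At P: no right child.
  Visit P.
At K: go right to A.
  At A: go left to G.
    At G: go left to F.
      At F: go left to N.
        N is a leaf — visit N.
      At F: no right child.
      Visit F.
    At G: go right to U.
      At U: go left to Z.
        Z is a leaf — visit Z.
      At U: go right to M.
        M is a leaf — visit M.
      Visit U.
    Visit G.
  At A: go right to S.
    S is a leaf — visit S.
  Visit A.
Visit K.
Full post-order sequence: D, P, N, F, Z, M, U, G, S, A, K.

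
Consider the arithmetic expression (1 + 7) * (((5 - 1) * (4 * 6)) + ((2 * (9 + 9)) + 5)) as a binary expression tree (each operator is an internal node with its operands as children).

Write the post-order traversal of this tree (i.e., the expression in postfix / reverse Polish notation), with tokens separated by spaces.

Post-order on an expression tree gives postfix notation: for each operator, emit left operand, right operand, then the operator.

1 7 + 5 1 - 4 6 * * 2 9 9 + * 5 + + *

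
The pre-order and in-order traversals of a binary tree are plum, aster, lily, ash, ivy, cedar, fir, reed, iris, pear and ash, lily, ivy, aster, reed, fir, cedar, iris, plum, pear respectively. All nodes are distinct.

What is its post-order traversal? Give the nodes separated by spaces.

ash ivy lily reed fir iris cedar aster pear plum

The first element of pre-order is the root; it splits in-order into left and right subtrees.
Root plum: left subtree has 8 nodes {ash, lily, ivy, aster, reed, fir, cedar, iris}, right has 1 {pear}.
  Root aster: left subtree has 3 nodes {ash, lily, ivy}, right has 4 {reed, fir, cedar, iris}.
    Root lily: left subtree has 1 node {ash}, right has 1 {ivy}.
    Root cedar: left subtree has 2 nodes {reed, fir}, right has 1 {iris}.
      Root fir: left subtree has 1 node {reed}, right has 0 { }.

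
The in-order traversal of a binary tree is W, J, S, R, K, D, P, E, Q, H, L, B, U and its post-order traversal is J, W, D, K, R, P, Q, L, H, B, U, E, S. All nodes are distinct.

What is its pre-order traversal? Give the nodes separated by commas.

S, W, J, E, P, R, K, D, U, B, H, Q, L

The last element of post-order is the root; it splits in-order into left and right subtrees.
Root S: left subtree has 2 nodes {W, J}, right has 10 {R, K, D, P, E, Q, H, L, B, U}.
  Root W: left subtree has 0 nodes { }, right has 1 {J}.
  Root E: left subtree has 4 nodes {R, K, D, P}, right has 5 {Q, H, L, B, U}.
    Root P: left subtree has 3 nodes {R, K, D}, right has 0 { }.
      Root R: left subtree has 0 nodes { }, right has 2 {K, D}.
        Root K: left subtree has 0 nodes { }, right has 1 {D}.
    Root U: left subtree has 4 nodes {Q, H, L, B}, right has 0 { }.
      Root B: left subtree has 3 nodes {Q, H, L}, right has 0 { }.
        Root H: left subtree has 1 node {Q}, right has 1 {L}.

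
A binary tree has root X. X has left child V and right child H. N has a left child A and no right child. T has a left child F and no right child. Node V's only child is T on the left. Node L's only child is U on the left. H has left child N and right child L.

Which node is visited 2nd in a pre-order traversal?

Pre-order visits the node, then its left subtree, then its right subtree.
Visit X.
At X: go left to V.
  Visit V.
  At V: go left to T.
    Visit T.
    At T: go left to F.
      F is a leaf — visit F.
    At T: no right child.
  At V: no right child.
At X: go right to H.
  Visit H.
  At H: go left to N.
    Visit N.
    At N: go left to A.
      A is a leaf — visit A.
    At N: no right child.
  At H: go right to L.
    Visit L.
    At L: go left to U.
      U is a leaf — visit U.
    At L: no right child.
Full pre-order sequence: X, V, T, F, H, N, A, L, U.

V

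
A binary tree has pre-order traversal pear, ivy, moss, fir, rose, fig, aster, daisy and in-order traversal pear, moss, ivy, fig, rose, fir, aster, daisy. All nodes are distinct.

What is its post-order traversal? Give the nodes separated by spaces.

The first element of pre-order is the root; it splits in-order into left and right subtrees.
Root pear: left subtree has 0 nodes { }, right has 7 {moss, ivy, fig, rose, fir, aster, daisy}.
  Root ivy: left subtree has 1 node {moss}, right has 5 {fig, rose, fir, aster, daisy}.
    Root fir: left subtree has 2 nodes {fig, rose}, right has 2 {aster, daisy}.
      Root rose: left subtree has 1 node {fig}, right has 0 { }.
      Root aster: left subtree has 0 nodes { }, right has 1 {daisy}.

moss fig rose daisy aster fir ivy pear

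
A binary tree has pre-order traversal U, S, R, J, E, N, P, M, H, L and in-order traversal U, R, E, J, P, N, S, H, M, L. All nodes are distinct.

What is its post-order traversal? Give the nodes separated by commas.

E, P, N, J, R, H, L, M, S, U

The first element of pre-order is the root; it splits in-order into left and right subtrees.
Root U: left subtree has 0 nodes { }, right has 9 {R, E, J, P, N, S, H, M, L}.
  Root S: left subtree has 5 nodes {R, E, J, P, N}, right has 3 {H, M, L}.
    Root R: left subtree has 0 nodes { }, right has 4 {E, J, P, N}.
      Root J: left subtree has 1 node {E}, right has 2 {P, N}.
        Root N: left subtree has 1 node {P}, right has 0 { }.
    Root M: left subtree has 1 node {H}, right has 1 {L}.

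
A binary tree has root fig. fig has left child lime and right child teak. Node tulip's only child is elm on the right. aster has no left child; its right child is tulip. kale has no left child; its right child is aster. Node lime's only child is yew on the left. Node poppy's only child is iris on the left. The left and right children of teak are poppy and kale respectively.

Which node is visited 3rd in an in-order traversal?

fig

In-order visits the left subtree, then the node, then the right subtree.
At fig: go left to lime.
  At lime: go left to yew.
    yew is a leaf — visit yew.
  Visit lime.
  At lime: no right child.
Visit fig.
At fig: go right to teak.
  At teak: go left to poppy.
    At poppy: go left to iris.
      iris is a leaf — visit iris.
    Visit poppy.
    At poppy: no right child.
  Visit teak.
  At teak: go right to kale.
    At kale: no left child.
    Visit kale.
    At kale: go right to aster.
      At aster: no left child.
      Visit aster.
      At aster: go right to tulip.
        At tulip: no left child.
        Visit tulip.
        At tulip: go right to elm.
          elm is a leaf — visit elm.
Full in-order sequence: yew, lime, fig, iris, poppy, teak, kale, aster, tulip, elm.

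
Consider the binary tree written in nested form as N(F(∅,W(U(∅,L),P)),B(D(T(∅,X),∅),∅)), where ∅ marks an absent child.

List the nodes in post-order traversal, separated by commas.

L, U, P, W, F, X, T, D, B, N

Post-order visits the left subtree, then the right subtree, then the node.
At N: go left to F.
  At F: no left child.
  At F: go right to W.
    At W: go left to U.
      At U: no left child.
      At U: go right to L.
        L is a leaf — visit L.
      Visit U.
    At W: go right to P.
      P is a leaf — visit P.
    Visit W.
  Visit F.
At N: go right to B.
  At B: go left to D.
    At D: go left to T.
      At T: no left child.
      At T: go right to X.
        X is a leaf — visit X.
      Visit T.
    At D: no right child.
    Visit D.
  At B: no right child.
  Visit B.
Visit N.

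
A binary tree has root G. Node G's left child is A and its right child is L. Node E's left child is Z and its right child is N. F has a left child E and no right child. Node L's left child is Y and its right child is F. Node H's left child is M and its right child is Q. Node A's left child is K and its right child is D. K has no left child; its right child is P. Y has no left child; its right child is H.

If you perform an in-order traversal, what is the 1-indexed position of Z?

In-order visits the left subtree, then the node, then the right subtree.
At G: go left to A.
  At A: go left to K.
    At K: no left child.
    Visit K.
    At K: go right to P.
      P is a leaf — visit P.
  Visit A.
  At A: go right to D.
    D is a leaf — visit D.
Visit G.
At G: go right to L.
  At L: go left to Y.
    At Y: no left child.
    Visit Y.
    At Y: go right to H.
      At H: go left to M.
        M is a leaf — visit M.
      Visit H.
      At H: go right to Q.
        Q is a leaf — visit Q.
  Visit L.
  At L: go right to F.
    At F: go left to E.
      At E: go left to Z.
        Z is a leaf — visit Z.
      Visit E.
      At E: go right to N.
        N is a leaf — visit N.
    Visit F.
    At F: no right child.
Full in-order sequence: K, P, A, D, G, Y, M, H, Q, L, Z, E, N, F.

11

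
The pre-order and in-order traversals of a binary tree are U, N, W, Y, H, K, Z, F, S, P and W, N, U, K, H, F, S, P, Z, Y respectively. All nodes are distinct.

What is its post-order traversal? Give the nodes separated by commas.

The first element of pre-order is the root; it splits in-order into left and right subtrees.
Root U: left subtree has 2 nodes {W, N}, right has 7 {K, H, F, S, P, Z, Y}.
  Root N: left subtree has 1 node {W}, right has 0 { }.
  Root Y: left subtree has 6 nodes {K, H, F, S, P, Z}, right has 0 { }.
    Root H: left subtree has 1 node {K}, right has 4 {F, S, P, Z}.
      Root Z: left subtree has 3 nodes {F, S, P}, right has 0 { }.
        Root F: left subtree has 0 nodes { }, right has 2 {S, P}.
          Root S: left subtree has 0 nodes { }, right has 1 {P}.

W, N, K, P, S, F, Z, H, Y, U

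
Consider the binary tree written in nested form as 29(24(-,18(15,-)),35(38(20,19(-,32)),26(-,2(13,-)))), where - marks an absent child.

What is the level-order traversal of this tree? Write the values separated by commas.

Level-order visits nodes level by level from the root, left to right within each level.
Level 0: 29
Level 1: 24, 35
Level 2: 18, 38, 26
Level 3: 15, 20, 19, 2
Level 4: 32, 13

29, 24, 35, 18, 38, 26, 15, 20, 19, 2, 32, 13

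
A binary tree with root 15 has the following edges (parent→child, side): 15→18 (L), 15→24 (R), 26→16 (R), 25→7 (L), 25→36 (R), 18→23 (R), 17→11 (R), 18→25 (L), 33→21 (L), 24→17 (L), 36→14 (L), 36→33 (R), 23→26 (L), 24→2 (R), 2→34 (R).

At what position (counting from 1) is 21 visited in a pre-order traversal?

Pre-order visits the node, then its left subtree, then its right subtree.
Visit 15.
At 15: go left to 18.
  Visit 18.
  At 18: go left to 25.
    Visit 25.
    At 25: go left to 7.
      7 is a leaf — visit 7.
    At 25: go right to 36.
      Visit 36.
      At 36: go left to 14.
        14 is a leaf — visit 14.
      At 36: go right to 33.
        Visit 33.
        At 33: go left to 21.
          21 is a leaf — visit 21.
        At 33: no right child.
  At 18: go right to 23.
    Visit 23.
    At 23: go left to 26.
      Visit 26.
      At 26: no left child.
      At 26: go right to 16.
        16 is a leaf — visit 16.
    At 23: no right child.
At 15: go right to 24.
  Visit 24.
  At 24: go left to 17.
    Visit 17.
    At 17: no left child.
    At 17: go right to 11.
      11 is a leaf — visit 11.
  At 24: go right to 2.
    Visit 2.
    At 2: no left child.
    At 2: go right to 34.
      34 is a leaf — visit 34.
Full pre-order sequence: 15, 18, 25, 7, 36, 14, 33, 21, 23, 26, 16, 24, 17, 11, 2, 34.

8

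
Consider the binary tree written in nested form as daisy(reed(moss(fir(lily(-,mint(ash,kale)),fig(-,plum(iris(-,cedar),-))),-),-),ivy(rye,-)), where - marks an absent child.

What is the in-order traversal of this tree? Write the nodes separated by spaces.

lily ash mint kale fir fig iris cedar plum moss reed daisy rye ivy

In-order visits the left subtree, then the node, then the right subtree.
At daisy: go left to reed.
  At reed: go left to moss.
    At moss: go left to fir.
      At fir: go left to lily.
        At lily: no left child.
        Visit lily.
        At lily: go right to mint.
          At mint: go left to ash.
            ash is a leaf — visit ash.
          Visit mint.
          At mint: go right to kale.
            kale is a leaf — visit kale.
      Visit fir.
      At fir: go right to fig.
        At fig: no left child.
        Visit fig.
        At fig: go right to plum.
          At plum: go left to iris.
            At iris: no left child.
            Visit iris.
            At iris: go right to cedar.
              cedar is a leaf — visit cedar.
          Visit plum.
          At plum: no right child.
    Visit moss.
    At moss: no right child.
  Visit reed.
  At reed: no right child.
Visit daisy.
At daisy: go right to ivy.
  At ivy: go left to rye.
    rye is a leaf — visit rye.
  Visit ivy.
  At ivy: no right child.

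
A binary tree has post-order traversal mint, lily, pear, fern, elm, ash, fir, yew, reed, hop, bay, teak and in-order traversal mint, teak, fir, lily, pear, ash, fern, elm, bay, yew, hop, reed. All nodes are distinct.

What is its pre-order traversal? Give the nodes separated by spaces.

The last element of post-order is the root; it splits in-order into left and right subtrees.
Root teak: left subtree has 1 node {mint}, right has 10 {fir, lily, pear, ash, fern, elm, bay, yew, hop, reed}.
  Root bay: left subtree has 6 nodes {fir, lily, pear, ash, fern, elm}, right has 3 {yew, hop, reed}.
    Root fir: left subtree has 0 nodes { }, right has 5 {lily, pear, ash, fern, elm}.
      Root ash: left subtree has 2 nodes {lily, pear}, right has 2 {fern, elm}.
        Root pear: left subtree has 1 node {lily}, right has 0 { }.
        Root elm: left subtree has 1 node {fern}, right has 0 { }.
    Root hop: left subtree has 1 node {yew}, right has 1 {reed}.

teak mint bay fir ash pear lily elm fern hop yew reed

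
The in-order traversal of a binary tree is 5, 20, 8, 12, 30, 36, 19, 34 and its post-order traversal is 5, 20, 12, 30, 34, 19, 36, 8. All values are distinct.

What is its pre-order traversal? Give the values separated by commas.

The last element of post-order is the root; it splits in-order into left and right subtrees.
Root 8: left subtree has 2 nodes {5, 20}, right has 5 {12, 30, 36, 19, 34}.
  Root 20: left subtree has 1 node {5}, right has 0 { }.
  Root 36: left subtree has 2 nodes {12, 30}, right has 2 {19, 34}.
    Root 30: left subtree has 1 node {12}, right has 0 { }.
    Root 19: left subtree has 0 nodes { }, right has 1 {34}.

8, 20, 5, 36, 30, 12, 19, 34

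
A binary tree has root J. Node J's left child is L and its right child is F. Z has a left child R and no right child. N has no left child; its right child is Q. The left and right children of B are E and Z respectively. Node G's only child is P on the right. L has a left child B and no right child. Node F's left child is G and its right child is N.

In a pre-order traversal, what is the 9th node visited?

P

Pre-order visits the node, then its left subtree, then its right subtree.
Visit J.
At J: go left to L.
  Visit L.
  At L: go left to B.
    Visit B.
    At B: go left to E.
      E is a leaf — visit E.
    At B: go right to Z.
      Visit Z.
      At Z: go left to R.
        R is a leaf — visit R.
      At Z: no right child.
  At L: no right child.
At J: go right to F.
  Visit F.
  At F: go left to G.
    Visit G.
    At G: no left child.
    At G: go right to P.
      P is a leaf — visit P.
  At F: go right to N.
    Visit N.
    At N: no left child.
    At N: go right to Q.
      Q is a leaf — visit Q.
Full pre-order sequence: J, L, B, E, Z, R, F, G, P, N, Q.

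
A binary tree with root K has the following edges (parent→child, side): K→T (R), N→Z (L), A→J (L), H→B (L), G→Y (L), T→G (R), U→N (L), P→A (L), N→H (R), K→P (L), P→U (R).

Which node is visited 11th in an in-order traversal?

In-order visits the left subtree, then the node, then the right subtree.
At K: go left to P.
  At P: go left to A.
    At A: go left to J.
      J is a leaf — visit J.
    Visit A.
    At A: no right child.
  Visit P.
  At P: go right to U.
    At U: go left to N.
      At N: go left to Z.
        Z is a leaf — visit Z.
      Visit N.
      At N: go right to H.
        At H: go left to B.
          B is a leaf — visit B.
        Visit H.
        At H: no right child.
    Visit U.
    At U: no right child.
Visit K.
At K: go right to T.
  At T: no left child.
  Visit T.
  At T: go right to G.
    At G: go left to Y.
      Y is a leaf — visit Y.
    Visit G.
    At G: no right child.
Full in-order sequence: J, A, P, Z, N, B, H, U, K, T, Y, G.

Y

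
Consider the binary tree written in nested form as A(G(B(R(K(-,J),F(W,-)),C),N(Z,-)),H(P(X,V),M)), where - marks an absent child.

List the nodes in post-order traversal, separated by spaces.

Post-order visits the left subtree, then the right subtree, then the node.
At A: go left to G.
  At G: go left to B.
    At B: go left to R.
      At R: go left to K.
        At K: no left child.
        At K: go right to J.
          J is a leaf — visit J.
        Visit K.
      At R: go right to F.
        At F: go left to W.
          W is a leaf — visit W.
        At F: no right child.
        Visit F.
      Visit R.
    At B: go right to C.
      C is a leaf — visit C.
    Visit B.
  At G: go right to N.
    At N: go left to Z.
      Z is a leaf — visit Z.
    At N: no right child.
    Visit N.
  Visit G.
At A: go right to H.
  At H: go left to P.
    At P: go left to X.
      X is a leaf — visit X.
    At P: go right to V.
      V is a leaf — visit V.
    Visit P.
  At H: go right to M.
    M is a leaf — visit M.
  Visit H.
Visit A.

J K W F R C B Z N G X V P M H A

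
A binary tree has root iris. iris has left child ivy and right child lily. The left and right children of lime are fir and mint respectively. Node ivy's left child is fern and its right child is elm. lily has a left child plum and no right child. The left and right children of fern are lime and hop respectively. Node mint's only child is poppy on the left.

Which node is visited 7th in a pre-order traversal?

Pre-order visits the node, then its left subtree, then its right subtree.
Visit iris.
At iris: go left to ivy.
  Visit ivy.
  At ivy: go left to fern.
    Visit fern.
    At fern: go left to lime.
      Visit lime.
      At lime: go left to fir.
        fir is a leaf — visit fir.
      At lime: go right to mint.
        Visit mint.
        At mint: go left to poppy.
          poppy is a leaf — visit poppy.
        At mint: no right child.
    At fern: go right to hop.
      hop is a leaf — visit hop.
  At ivy: go right to elm.
    elm is a leaf — visit elm.
At iris: go right to lily.
  Visit lily.
  At lily: go left to plum.
    plum is a leaf — visit plum.
  At lily: no right child.
Full pre-order sequence: iris, ivy, fern, lime, fir, mint, poppy, hop, elm, lily, plum.

poppy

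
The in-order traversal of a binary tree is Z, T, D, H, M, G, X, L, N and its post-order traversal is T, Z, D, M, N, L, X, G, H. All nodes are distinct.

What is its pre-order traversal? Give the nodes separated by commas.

The last element of post-order is the root; it splits in-order into left and right subtrees.
Root H: left subtree has 3 nodes {Z, T, D}, right has 5 {M, G, X, L, N}.
  Root D: left subtree has 2 nodes {Z, T}, right has 0 { }.
    Root Z: left subtree has 0 nodes { }, right has 1 {T}.
  Root G: left subtree has 1 node {M}, right has 3 {X, L, N}.
    Root X: left subtree has 0 nodes { }, right has 2 {L, N}.
      Root L: left subtree has 0 nodes { }, right has 1 {N}.

H, D, Z, T, G, M, X, L, N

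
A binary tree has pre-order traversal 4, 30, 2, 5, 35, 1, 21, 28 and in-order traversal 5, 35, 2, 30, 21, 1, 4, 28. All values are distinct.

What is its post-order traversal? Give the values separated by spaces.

The first element of pre-order is the root; it splits in-order into left and right subtrees.
Root 4: left subtree has 6 nodes {5, 35, 2, 30, 21, 1}, right has 1 {28}.
  Root 30: left subtree has 3 nodes {5, 35, 2}, right has 2 {21, 1}.
    Root 2: left subtree has 2 nodes {5, 35}, right has 0 { }.
      Root 5: left subtree has 0 nodes { }, right has 1 {35}.
    Root 1: left subtree has 1 node {21}, right has 0 { }.

35 5 2 21 1 30 28 4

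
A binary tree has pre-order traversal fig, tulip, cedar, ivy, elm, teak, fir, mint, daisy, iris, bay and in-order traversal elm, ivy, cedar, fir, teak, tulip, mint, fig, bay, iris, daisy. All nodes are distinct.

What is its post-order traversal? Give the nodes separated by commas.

The first element of pre-order is the root; it splits in-order into left and right subtrees.
Root fig: left subtree has 7 nodes {elm, ivy, cedar, fir, teak, tulip, mint}, right has 3 {bay, iris, daisy}.
  Root tulip: left subtree has 5 nodes {elm, ivy, cedar, fir, teak}, right has 1 {mint}.
    Root cedar: left subtree has 2 nodes {elm, ivy}, right has 2 {fir, teak}.
      Root ivy: left subtree has 1 node {elm}, right has 0 { }.
      Root teak: left subtree has 1 node {fir}, right has 0 { }.
  Root daisy: left subtree has 2 nodes {bay, iris}, right has 0 { }.
    Root iris: left subtree has 1 node {bay}, right has 0 { }.

elm, ivy, fir, teak, cedar, mint, tulip, bay, iris, daisy, fig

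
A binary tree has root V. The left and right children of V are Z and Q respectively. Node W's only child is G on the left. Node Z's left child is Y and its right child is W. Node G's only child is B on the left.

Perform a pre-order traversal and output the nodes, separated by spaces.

V Z Y W G B Q

Pre-order visits the node, then its left subtree, then its right subtree.
Visit V.
At V: go left to Z.
  Visit Z.
  At Z: go left to Y.
    Y is a leaf — visit Y.
  At Z: go right to W.
    Visit W.
    At W: go left to G.
      Visit G.
      At G: go left to B.
        B is a leaf — visit B.
      At G: no right child.
    At W: no right child.
At V: go right to Q.
  Q is a leaf — visit Q.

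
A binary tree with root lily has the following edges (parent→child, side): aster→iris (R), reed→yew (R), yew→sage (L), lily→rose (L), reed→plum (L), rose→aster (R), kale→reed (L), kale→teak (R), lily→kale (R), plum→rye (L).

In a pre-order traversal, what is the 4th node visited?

iris

Pre-order visits the node, then its left subtree, then its right subtree.
Visit lily.
At lily: go left to rose.
  Visit rose.
  At rose: no left child.
  At rose: go right to aster.
    Visit aster.
    At aster: no left child.
    At aster: go right to iris.
      iris is a leaf — visit iris.
At lily: go right to kale.
  Visit kale.
  At kale: go left to reed.
    Visit reed.
    At reed: go left to plum.
      Visit plum.
      At plum: go left to rye.
        rye is a leaf — visit rye.
      At plum: no right child.
    At reed: go right to yew.
      Visit yew.
      At yew: go left to sage.
        sage is a leaf — visit sage.
      At yew: no right child.
  At kale: go right to teak.
    teak is a leaf — visit teak.
Full pre-order sequence: lily, rose, aster, iris, kale, reed, plum, rye, yew, sage, teak.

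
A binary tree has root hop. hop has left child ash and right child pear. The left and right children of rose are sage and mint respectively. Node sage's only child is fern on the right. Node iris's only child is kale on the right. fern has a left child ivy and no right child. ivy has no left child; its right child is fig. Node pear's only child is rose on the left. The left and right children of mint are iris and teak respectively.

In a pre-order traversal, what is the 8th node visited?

Pre-order visits the node, then its left subtree, then its right subtree.
Visit hop.
At hop: go left to ash.
  ash is a leaf — visit ash.
At hop: go right to pear.
  Visit pear.
  At pear: go left to rose.
    Visit rose.
    At rose: go left to sage.
      Visit sage.
      At sage: no left child.
      At sage: go right to fern.
        Visit fern.
        At fern: go left to ivy.
          Visit ivy.
          At ivy: no left child.
          At ivy: go right to fig.
            fig is a leaf — visit fig.
        At fern: no right child.
    At rose: go right to mint.
      Visit mint.
      At mint: go left to iris.
        Visit iris.
        At iris: no left child.
        At iris: go right to kale.
          kale is a leaf — visit kale.
      At mint: go right to teak.
        teak is a leaf — visit teak.
  At pear: no right child.
Full pre-order sequence: hop, ash, pear, rose, sage, fern, ivy, fig, mint, iris, kale, teak.

fig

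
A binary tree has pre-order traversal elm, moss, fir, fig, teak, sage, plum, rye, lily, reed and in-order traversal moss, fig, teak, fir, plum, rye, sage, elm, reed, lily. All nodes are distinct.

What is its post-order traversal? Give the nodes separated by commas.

The first element of pre-order is the root; it splits in-order into left and right subtrees.
Root elm: left subtree has 7 nodes {moss, fig, teak, fir, plum, rye, sage}, right has 2 {reed, lily}.
  Root moss: left subtree has 0 nodes { }, right has 6 {fig, teak, fir, plum, rye, sage}.
    Root fir: left subtree has 2 nodes {fig, teak}, right has 3 {plum, rye, sage}.
      Root fig: left subtree has 0 nodes { }, right has 1 {teak}.
      Root sage: left subtree has 2 nodes {plum, rye}, right has 0 { }.
        Root plum: left subtree has 0 nodes { }, right has 1 {rye}.
  Root lily: left subtree has 1 node {reed}, right has 0 { }.

teak, fig, rye, plum, sage, fir, moss, reed, lily, elm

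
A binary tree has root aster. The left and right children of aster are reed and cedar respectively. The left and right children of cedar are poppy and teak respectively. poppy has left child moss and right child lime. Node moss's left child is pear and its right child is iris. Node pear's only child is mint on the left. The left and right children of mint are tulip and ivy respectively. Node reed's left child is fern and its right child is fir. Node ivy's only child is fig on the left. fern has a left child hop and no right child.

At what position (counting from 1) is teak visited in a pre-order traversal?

16

Pre-order visits the node, then its left subtree, then its right subtree.
Visit aster.
At aster: go left to reed.
  Visit reed.
  At reed: go left to fern.
    Visit fern.
    At fern: go left to hop.
      hop is a leaf — visit hop.
    At fern: no right child.
  At reed: go right to fir.
    fir is a leaf — visit fir.
At aster: go right to cedar.
  Visit cedar.
  At cedar: go left to poppy.
    Visit poppy.
    At poppy: go left to moss.
      Visit moss.
      At moss: go left to pear.
        Visit pear.
        At pear: go left to mint.
          Visit mint.
          At mint: go left to tulip.
            tulip is a leaf — visit tulip.
          At mint: go right to ivy.
            Visit ivy.
            At ivy: go left to fig.
              fig is a leaf — visit fig.
            At ivy: no right child.
        At pear: no right child.
      At moss: go right to iris.
        iris is a leaf — visit iris.
    At poppy: go right to lime.
      lime is a leaf — visit lime.
  At cedar: go right to teak.
    teak is a leaf — visit teak.
Full pre-order sequence: aster, reed, fern, hop, fir, cedar, poppy, moss, pear, mint, tulip, ivy, fig, iris, lime, teak.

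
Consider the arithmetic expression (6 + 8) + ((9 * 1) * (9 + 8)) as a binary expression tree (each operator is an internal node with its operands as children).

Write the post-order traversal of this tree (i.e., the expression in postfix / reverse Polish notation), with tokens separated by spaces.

6 8 + 9 1 * 9 8 + * +

Post-order on an expression tree gives postfix notation: for each operator, emit left operand, right operand, then the operator.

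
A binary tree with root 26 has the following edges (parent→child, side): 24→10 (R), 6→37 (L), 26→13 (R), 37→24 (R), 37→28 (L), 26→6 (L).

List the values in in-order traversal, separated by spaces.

In-order visits the left subtree, then the node, then the right subtree.
At 26: go left to 6.
  At 6: go left to 37.
    At 37: go left to 28.
      28 is a leaf — visit 28.
    Visit 37.
    At 37: go right to 24.
      At 24: no left child.
      Visit 24.
      At 24: go right to 10.
        10 is a leaf — visit 10.
  Visit 6.
  At 6: no right child.
Visit 26.
At 26: go right to 13.
  13 is a leaf — visit 13.

28 37 24 10 6 26 13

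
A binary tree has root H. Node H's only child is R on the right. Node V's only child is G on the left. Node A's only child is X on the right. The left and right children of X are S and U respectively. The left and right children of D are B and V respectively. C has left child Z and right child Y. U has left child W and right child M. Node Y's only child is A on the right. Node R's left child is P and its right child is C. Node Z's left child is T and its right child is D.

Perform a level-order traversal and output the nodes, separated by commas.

H, R, P, C, Z, Y, T, D, A, B, V, X, G, S, U, W, M

Level-order visits nodes level by level from the root, left to right within each level.
Level 0: H
Level 1: R
Level 2: P, C
Level 3: Z, Y
Level 4: T, D, A
Level 5: B, V, X
Level 6: G, S, U
Level 7: W, M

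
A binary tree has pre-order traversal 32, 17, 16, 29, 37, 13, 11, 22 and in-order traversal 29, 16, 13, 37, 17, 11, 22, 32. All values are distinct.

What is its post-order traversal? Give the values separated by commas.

The first element of pre-order is the root; it splits in-order into left and right subtrees.
Root 32: left subtree has 7 nodes {29, 16, 13, 37, 17, 11, 22}, right has 0 { }.
  Root 17: left subtree has 4 nodes {29, 16, 13, 37}, right has 2 {11, 22}.
    Root 16: left subtree has 1 node {29}, right has 2 {13, 37}.
      Root 37: left subtree has 1 node {13}, right has 0 { }.
    Root 11: left subtree has 0 nodes { }, right has 1 {22}.

29, 13, 37, 16, 22, 11, 17, 32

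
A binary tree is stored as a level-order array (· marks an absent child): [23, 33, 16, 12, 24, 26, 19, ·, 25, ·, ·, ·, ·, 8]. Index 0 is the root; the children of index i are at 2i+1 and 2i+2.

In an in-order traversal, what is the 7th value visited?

In-order visits the left subtree, then the node, then the right subtree.
At 23: go left to 33.
  At 33: go left to 12.
    At 12: no left child.
    Visit 12.
    At 12: go right to 25.
      25 is a leaf — visit 25.
  Visit 33.
  At 33: go right to 24.
    24 is a leaf — visit 24.
Visit 23.
At 23: go right to 16.
  At 16: go left to 26.
    26 is a leaf — visit 26.
  Visit 16.
  At 16: go right to 19.
    At 19: go left to 8.
      8 is a leaf — visit 8.
    Visit 19.
    At 19: no right child.
Full in-order sequence: 12, 25, 33, 24, 23, 26, 16, 8, 19.

16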